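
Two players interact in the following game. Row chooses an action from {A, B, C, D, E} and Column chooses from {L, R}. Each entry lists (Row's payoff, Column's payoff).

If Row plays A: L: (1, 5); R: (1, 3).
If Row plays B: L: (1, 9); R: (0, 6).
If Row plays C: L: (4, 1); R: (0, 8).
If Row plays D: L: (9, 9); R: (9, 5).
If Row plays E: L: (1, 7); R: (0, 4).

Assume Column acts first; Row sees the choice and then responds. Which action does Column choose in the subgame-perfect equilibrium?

Work backward from Row's decision.
- L: BR = D, leader payoff 9.
- R: BR = D, leader payoff 5.
Among 9, 5, the best is 9 at L. Subgame-perfect outcome: (D, L) with payoffs (9, 9).

L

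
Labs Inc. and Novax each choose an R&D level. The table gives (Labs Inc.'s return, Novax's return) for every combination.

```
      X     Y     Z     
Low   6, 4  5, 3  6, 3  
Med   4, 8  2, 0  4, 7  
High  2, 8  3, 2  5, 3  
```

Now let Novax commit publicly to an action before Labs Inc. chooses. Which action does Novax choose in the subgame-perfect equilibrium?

X

Solve by backward induction (Novax leads).
- X → Labs Inc. plays Low (best of 6, 4, 2); Novax gets 4.
- Y → Labs Inc. plays Low (best of 5, 2, 3); Novax gets 3.
- Z → Labs Inc. plays Low (best of 6, 4, 5); Novax gets 3.
Maximizing over 4, 3, 3, Novax chooses X. Subgame-perfect outcome: (Low, X) with payoffs (6, 4).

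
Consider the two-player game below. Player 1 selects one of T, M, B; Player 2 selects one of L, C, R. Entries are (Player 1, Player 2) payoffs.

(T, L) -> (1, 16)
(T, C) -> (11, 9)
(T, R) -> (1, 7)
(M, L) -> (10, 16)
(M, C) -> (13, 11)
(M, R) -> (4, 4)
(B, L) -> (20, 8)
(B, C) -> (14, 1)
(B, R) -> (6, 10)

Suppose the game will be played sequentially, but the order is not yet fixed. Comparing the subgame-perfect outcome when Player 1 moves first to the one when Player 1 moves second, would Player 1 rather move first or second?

If Player 1 leads: Player 2's best replies are T→L, M→L, B→R; Player 1's induced payoffs 1, 10, 6; outcome (M, L), payoffs (10, 16).
If Player 2 leads: Player 1's best replies are L→B, C→B, R→B; Player 2's induced payoffs 8, 1, 10; outcome (B, R), payoffs (6, 10).
Player 1 gets 10 moving first and 6 moving second, so Player 1 prefers to move first.

first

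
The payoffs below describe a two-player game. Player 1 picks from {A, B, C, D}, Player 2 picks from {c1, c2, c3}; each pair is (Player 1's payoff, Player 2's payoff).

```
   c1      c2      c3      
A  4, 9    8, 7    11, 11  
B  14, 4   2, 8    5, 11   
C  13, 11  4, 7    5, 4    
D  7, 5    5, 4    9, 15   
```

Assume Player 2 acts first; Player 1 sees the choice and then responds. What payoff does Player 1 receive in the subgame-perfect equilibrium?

11

Work backward from Player 1's decision.
- c1: Player 1 compares 4, 14, 13, 7 and picks B; Player 2 would get 4.
- c2: Player 1 compares 8, 2, 4, 5 and picks A; Player 2 would get 7.
- c3: Player 1 compares 11, 5, 5, 9 and picks A; Player 2 would get 11.
Among 4, 7, 11, the best is 11 at c3. Subgame-perfect outcome: (A, c3) with payoffs (11, 11).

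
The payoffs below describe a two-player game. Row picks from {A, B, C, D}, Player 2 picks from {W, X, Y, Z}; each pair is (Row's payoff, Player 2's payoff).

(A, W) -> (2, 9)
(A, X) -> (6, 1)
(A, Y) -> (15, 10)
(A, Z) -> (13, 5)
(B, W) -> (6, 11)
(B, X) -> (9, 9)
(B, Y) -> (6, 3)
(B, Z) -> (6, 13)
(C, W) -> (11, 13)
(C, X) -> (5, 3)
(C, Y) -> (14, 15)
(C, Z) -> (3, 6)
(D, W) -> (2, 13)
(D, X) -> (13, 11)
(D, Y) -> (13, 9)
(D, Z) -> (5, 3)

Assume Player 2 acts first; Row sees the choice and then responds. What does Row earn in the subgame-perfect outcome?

11

Solve by backward induction (Player 2 leads).
- W: BR = C, leader payoff 13.
- X: BR = D, leader payoff 11.
- Y: BR = A, leader payoff 10.
- Z: BR = A, leader payoff 5.
Among 13, 11, 10, 5, the best is 13 at W. Subgame-perfect outcome: (C, W) with payoffs (11, 13).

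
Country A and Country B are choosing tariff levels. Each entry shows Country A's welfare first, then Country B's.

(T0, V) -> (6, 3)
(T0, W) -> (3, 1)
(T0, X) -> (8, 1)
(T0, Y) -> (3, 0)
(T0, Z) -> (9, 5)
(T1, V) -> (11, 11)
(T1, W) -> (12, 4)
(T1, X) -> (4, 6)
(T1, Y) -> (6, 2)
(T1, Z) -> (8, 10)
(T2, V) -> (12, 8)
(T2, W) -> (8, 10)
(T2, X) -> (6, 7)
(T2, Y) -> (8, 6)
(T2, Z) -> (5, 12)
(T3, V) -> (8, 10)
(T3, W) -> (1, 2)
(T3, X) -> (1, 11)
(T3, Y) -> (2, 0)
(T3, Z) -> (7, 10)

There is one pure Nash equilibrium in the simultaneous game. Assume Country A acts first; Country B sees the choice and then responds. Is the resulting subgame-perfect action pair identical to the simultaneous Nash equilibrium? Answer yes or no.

no

Backward induction with Country A moving first.
- T0: Country B compares 3, 1, 1, 0, 5 and picks Z; Country A would get 9.
- T1: Country B compares 11, 4, 6, 2, 10 and picks V; Country A would get 11.
- T2: Country B compares 8, 10, 7, 6, 12 and picks Z; Country A would get 5.
- T3: Country B compares 10, 2, 11, 0, 10 and picks X; Country A would get 1.
Among 9, 11, 5, 1, the best is 11 at T1. Subgame-perfect outcome: (T1, V) with payoffs (11, 11).
Under simultaneous play:
Country A's best replies: V→T2; W→T1; X→T0; Y→T2; Z→T0.
Country B's best replies: T0→Z; T1→V; T2→Z; T3→X.
The unique mutual best reply is (T0, Z), giving (9, 5).
Sequential outcome (T1, V) differs from the Nash profile (T0, Z).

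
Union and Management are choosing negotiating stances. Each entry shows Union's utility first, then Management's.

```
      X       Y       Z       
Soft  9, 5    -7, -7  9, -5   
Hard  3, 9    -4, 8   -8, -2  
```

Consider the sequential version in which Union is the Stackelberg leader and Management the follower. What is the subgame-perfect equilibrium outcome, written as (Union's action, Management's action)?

(Soft, X)

Management best-responds to each possible Union move:
- Soft → Management plays X (best of 5, -7, -5); Union gets 9.
- Hard → Management plays X (best of 9, 8, -2); Union gets 3.
Among 9, 3, the best is 9 at Soft. Subgame-perfect outcome: (Soft, X) with payoffs (9, 5).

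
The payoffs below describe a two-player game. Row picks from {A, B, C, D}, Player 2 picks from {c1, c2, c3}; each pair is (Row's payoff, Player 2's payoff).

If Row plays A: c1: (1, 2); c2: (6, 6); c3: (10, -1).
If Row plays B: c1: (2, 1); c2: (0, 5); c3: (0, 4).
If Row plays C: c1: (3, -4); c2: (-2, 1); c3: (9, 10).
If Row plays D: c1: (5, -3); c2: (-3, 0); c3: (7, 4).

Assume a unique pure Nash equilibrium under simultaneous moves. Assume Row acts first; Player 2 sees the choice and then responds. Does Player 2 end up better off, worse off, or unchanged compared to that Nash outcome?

better off

Work backward from Player 2's decision.
- A: BR = c2, leader payoff 6.
- B: BR = c2, leader payoff 0.
- C: BR = c3, leader payoff 9.
- D: BR = c3, leader payoff 7.
Maximizing over 6, 0, 9, 7, Row chooses C. Subgame-perfect outcome: (C, c3) with payoffs (9, 10).
Now find the simultaneous Nash equilibrium.
Row's best replies: c1→D; c2→A; c3→A.
Player 2's best replies: A→c2; B→c2; C→c3; D→c3.
Only (A, c2) has each player best-responding; Nash payoffs (6, 6).
Player 2 earns 10 sequentially versus 6 at the Nash outcome: better off.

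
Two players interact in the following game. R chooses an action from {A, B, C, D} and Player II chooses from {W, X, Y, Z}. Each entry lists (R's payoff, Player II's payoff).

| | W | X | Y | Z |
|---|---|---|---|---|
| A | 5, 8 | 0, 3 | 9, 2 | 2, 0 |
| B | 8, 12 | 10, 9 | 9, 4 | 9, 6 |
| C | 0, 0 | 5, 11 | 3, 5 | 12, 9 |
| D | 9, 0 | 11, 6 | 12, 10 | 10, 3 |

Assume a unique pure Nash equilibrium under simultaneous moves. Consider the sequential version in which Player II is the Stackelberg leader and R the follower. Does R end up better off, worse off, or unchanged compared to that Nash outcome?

Solve by backward induction (Player II leads).
- W → R plays D (best of 5, 8, 0, 9); Player II gets 0.
- X → R plays D (best of 0, 10, 5, 11); Player II gets 6.
- Y → R plays D (best of 9, 9, 3, 12); Player II gets 10.
- Z → R plays C (best of 2, 9, 12, 10); Player II gets 9.
Among 0, 6, 10, 9, the best is 10 at Y. Subgame-perfect outcome: (D, Y) with payoffs (12, 10).
Now find the simultaneous Nash equilibrium.
R's best replies: W→D; X→D; Y→D; Z→C.
Player II's best replies: A→W; B→W; C→X; D→Y.
Only (D, Y) has each player best-responding; Nash payoffs (12, 10).
R earns 12 sequentially versus 12 at the Nash outcome: unchanged.

unchanged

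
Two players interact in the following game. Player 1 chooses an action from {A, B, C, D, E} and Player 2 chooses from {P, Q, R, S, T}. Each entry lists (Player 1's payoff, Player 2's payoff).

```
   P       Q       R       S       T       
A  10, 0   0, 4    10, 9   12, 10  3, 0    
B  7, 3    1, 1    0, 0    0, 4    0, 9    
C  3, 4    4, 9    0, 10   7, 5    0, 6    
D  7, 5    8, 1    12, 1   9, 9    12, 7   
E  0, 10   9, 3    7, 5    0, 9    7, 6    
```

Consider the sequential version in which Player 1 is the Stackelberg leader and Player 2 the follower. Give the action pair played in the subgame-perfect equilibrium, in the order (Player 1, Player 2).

Backward induction with Player 1 moving first.
- A: Player 2 compares 0, 4, 9, 10, 0 and picks S; Player 1 would get 12.
- B: Player 2 compares 3, 1, 0, 4, 9 and picks T; Player 1 would get 0.
- C: Player 2 compares 4, 9, 10, 5, 6 and picks R; Player 1 would get 0.
- D: Player 2 compares 5, 1, 1, 9, 7 and picks S; Player 1 would get 9.
- E: Player 2 compares 10, 3, 5, 9, 6 and picks P; Player 1 would get 0.
Among 12, 0, 0, 9, 0, the best is 12 at A. Subgame-perfect outcome: (A, S) with payoffs (12, 10).

(A, S)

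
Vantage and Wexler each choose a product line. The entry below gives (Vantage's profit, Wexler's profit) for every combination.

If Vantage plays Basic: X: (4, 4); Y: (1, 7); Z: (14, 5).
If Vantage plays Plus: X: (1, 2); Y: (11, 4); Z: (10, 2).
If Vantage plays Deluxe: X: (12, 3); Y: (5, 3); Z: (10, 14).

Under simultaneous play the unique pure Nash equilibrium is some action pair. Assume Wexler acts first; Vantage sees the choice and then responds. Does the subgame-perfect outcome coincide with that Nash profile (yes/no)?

Work backward from Vantage's decision.
- X: Vantage compares 4, 1, 12 and picks Deluxe; Wexler would get 3.
- Y: Vantage compares 1, 11, 5 and picks Plus; Wexler would get 4.
- Z: Vantage compares 14, 10, 10 and picks Basic; Wexler would get 5.
Maximizing over 3, 4, 5, Wexler chooses Z. Subgame-perfect outcome: (Basic, Z) with payoffs (14, 5).
For the simultaneous game, intersect best replies.
Vantage's best replies: X→Deluxe; Y→Plus; Z→Basic.
Wexler's best replies: Basic→Y; Plus→Y; Deluxe→Z.
The unique mutual best reply is (Plus, Y), giving (11, 4).
Sequential outcome (Basic, Z) differs from the Nash profile (Plus, Y).

no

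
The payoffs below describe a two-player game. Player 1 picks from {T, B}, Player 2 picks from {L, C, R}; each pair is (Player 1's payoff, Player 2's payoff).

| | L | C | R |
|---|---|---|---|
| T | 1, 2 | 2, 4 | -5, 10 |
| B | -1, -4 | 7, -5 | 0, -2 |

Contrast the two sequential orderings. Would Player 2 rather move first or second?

If Player 1 leads: Player 2's best replies are T→R, B→R; Player 1's induced payoffs -5, 0; outcome (B, R), payoffs (0, -2).
If Player 2 leads: Player 1's best replies are L→T, C→B, R→B; Player 2's induced payoffs 2, -5, -2; outcome (T, L), payoffs (1, 2).
Player 2 gets 2 moving first and -2 moving second, so Player 2 prefers to move first.

first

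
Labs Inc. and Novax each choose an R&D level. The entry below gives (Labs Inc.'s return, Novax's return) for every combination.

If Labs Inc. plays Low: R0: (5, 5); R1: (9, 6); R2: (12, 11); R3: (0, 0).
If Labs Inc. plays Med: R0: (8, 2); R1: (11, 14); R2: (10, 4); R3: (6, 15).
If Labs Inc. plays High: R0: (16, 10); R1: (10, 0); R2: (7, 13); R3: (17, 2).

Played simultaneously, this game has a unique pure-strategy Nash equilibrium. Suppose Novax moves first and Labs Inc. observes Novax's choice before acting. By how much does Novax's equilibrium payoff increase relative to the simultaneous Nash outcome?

3

Labs Inc. best-responds to each possible Novax move:
- R0: BR = High, leader payoff 10.
- R1: BR = Med, leader payoff 14.
- R2: BR = Low, leader payoff 11.
- R3: BR = High, leader payoff 2.
Novax's induced payoffs are 10, 14, 11, 2, so Novax commits to R1. Subgame-perfect outcome: (Med, R1) with payoffs (11, 14).
For the simultaneous game, intersect best replies.
Labs Inc.'s best replies: R0→High; R1→Med; R2→Low; R3→High.
Novax's best replies: Low→R2; Med→R3; High→R2.
The unique mutual best reply is (Low, R2), giving (12, 11).
Novax's commitment gain: 14 − 11 = 3.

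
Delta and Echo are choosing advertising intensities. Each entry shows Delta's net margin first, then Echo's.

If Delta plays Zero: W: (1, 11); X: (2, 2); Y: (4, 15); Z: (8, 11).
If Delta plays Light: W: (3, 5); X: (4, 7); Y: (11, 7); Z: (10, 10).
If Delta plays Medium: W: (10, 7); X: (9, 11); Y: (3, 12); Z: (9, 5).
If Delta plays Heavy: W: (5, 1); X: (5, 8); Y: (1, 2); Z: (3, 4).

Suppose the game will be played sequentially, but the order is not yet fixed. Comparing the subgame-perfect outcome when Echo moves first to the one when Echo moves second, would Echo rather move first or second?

If Delta leads: Echo's best replies are Zero→Y, Light→Z, Medium→Y, Heavy→X; Delta's induced payoffs 4, 10, 3, 5; outcome (Light, Z), payoffs (10, 10).
If Echo leads: Delta's best replies are W→Medium, X→Medium, Y→Light, Z→Light; Echo's induced payoffs 7, 11, 7, 10; outcome (Medium, X), payoffs (9, 11).
Echo gets 11 moving first and 10 moving second, so Echo prefers to move first.

first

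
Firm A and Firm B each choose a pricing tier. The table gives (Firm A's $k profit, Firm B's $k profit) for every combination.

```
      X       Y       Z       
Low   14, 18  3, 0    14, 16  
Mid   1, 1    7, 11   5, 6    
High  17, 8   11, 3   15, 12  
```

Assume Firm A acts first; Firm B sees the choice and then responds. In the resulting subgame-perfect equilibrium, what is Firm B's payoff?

12

Backward induction with Firm A moving first.
- Low → Firm B plays X (best of 18, 0, 16); Firm A gets 14.
- Mid → Firm B plays Y (best of 1, 11, 6); Firm A gets 7.
- High → Firm B plays Z (best of 8, 3, 12); Firm A gets 15.
Among 14, 7, 15, the best is 15 at High. Subgame-perfect outcome: (High, Z) with payoffs (15, 12).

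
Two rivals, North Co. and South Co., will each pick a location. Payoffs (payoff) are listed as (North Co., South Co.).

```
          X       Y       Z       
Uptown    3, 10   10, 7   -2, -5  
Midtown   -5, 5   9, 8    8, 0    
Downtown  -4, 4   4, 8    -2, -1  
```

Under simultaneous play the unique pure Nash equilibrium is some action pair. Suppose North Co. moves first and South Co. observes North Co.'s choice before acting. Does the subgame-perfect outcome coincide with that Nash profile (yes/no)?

no

Solve by backward induction (North Co. leads).
- Uptown: BR = X, leader payoff 3.
- Midtown: BR = Y, leader payoff 9.
- Downtown: BR = Y, leader payoff 4.
Maximizing over 3, 9, 4, North Co. chooses Midtown. Subgame-perfect outcome: (Midtown, Y) with payoffs (9, 8).
Under simultaneous play:
North Co.'s best replies: X→Uptown; Y→Uptown; Z→Midtown.
South Co.'s best replies: Uptown→X; Midtown→Y; Downtown→Y.
Only (Uptown, X) has each player best-responding; Nash payoffs (3, 10).
Sequential outcome (Midtown, Y) differs from the Nash profile (Uptown, X).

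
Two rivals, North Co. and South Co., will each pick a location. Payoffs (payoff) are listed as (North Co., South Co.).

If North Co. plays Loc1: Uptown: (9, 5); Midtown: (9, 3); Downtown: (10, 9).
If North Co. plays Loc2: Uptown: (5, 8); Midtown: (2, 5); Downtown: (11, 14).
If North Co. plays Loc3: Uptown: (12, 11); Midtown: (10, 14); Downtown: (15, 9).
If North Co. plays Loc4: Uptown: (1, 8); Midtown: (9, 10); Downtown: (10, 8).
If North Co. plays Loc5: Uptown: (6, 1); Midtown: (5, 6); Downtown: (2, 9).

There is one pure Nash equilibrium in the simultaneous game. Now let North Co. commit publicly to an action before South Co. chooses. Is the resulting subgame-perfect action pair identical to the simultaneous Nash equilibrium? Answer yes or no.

no

Backward induction with North Co. moving first.
- Loc1 → South Co. plays Downtown (best of 5, 3, 9); North Co. gets 10.
- Loc2 → South Co. plays Downtown (best of 8, 5, 14); North Co. gets 11.
- Loc3 → South Co. plays Midtown (best of 11, 14, 9); North Co. gets 10.
- Loc4 → South Co. plays Midtown (best of 8, 10, 8); North Co. gets 9.
- Loc5 → South Co. plays Downtown (best of 1, 6, 9); North Co. gets 2.
Maximizing over 10, 11, 10, 9, 2, North Co. chooses Loc2. Subgame-perfect outcome: (Loc2, Downtown) with payoffs (11, 14).
Now find the simultaneous Nash equilibrium.
North Co.'s best replies: Uptown→Loc3; Midtown→Loc3; Downtown→Loc3.
South Co.'s best replies: Loc1→Downtown; Loc2→Downtown; Loc3→Midtown; Loc4→Midtown; Loc5→Downtown.
Only (Loc3, Midtown) has each player best-responding; Nash payoffs (10, 14).
Sequential outcome (Loc2, Downtown) differs from the Nash profile (Loc3, Midtown).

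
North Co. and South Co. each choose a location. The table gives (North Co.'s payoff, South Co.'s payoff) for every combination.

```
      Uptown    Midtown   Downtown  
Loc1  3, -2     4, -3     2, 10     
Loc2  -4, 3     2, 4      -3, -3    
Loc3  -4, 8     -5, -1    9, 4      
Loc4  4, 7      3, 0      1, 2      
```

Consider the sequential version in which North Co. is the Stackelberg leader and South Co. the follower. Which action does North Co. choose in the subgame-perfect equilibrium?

Loc4

Backward induction with North Co. moving first.
- Loc1 → South Co. plays Downtown (best of -2, -3, 10); North Co. gets 2.
- Loc2 → South Co. plays Midtown (best of 3, 4, -3); North Co. gets 2.
- Loc3 → South Co. plays Uptown (best of 8, -1, 4); North Co. gets -4.
- Loc4 → South Co. plays Uptown (best of 7, 0, 2); North Co. gets 4.
North Co.'s induced payoffs are 2, 2, -4, 4, so North Co. commits to Loc4. Subgame-perfect outcome: (Loc4, Uptown) with payoffs (4, 7).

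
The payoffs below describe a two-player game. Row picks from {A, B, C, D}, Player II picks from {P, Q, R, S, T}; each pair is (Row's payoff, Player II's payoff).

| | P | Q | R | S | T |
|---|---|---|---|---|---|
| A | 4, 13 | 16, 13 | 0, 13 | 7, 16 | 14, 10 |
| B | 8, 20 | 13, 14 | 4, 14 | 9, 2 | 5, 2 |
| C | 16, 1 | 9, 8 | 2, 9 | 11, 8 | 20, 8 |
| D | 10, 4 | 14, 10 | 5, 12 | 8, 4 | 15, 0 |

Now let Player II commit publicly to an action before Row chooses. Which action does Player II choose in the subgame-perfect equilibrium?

Work backward from Row's decision.
- P: BR = C, leader payoff 1.
- Q: BR = A, leader payoff 13.
- R: BR = D, leader payoff 12.
- S: BR = C, leader payoff 8.
- T: BR = C, leader payoff 8.
Player II's induced payoffs are 1, 13, 12, 8, 8, so Player II commits to Q. Subgame-perfect outcome: (A, Q) with payoffs (16, 13).

Q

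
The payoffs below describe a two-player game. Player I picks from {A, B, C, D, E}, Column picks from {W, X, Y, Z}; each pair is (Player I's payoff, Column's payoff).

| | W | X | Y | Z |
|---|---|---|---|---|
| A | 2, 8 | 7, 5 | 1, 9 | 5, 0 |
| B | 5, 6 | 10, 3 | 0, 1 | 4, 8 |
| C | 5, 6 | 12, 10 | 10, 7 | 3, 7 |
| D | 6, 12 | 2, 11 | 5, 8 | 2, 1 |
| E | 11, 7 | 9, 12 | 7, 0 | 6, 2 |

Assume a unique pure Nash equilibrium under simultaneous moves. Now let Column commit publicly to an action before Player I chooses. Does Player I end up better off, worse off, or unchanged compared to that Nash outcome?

Backward induction with Column moving first.
- W: BR = E, leader payoff 7.
- X: BR = C, leader payoff 10.
- Y: BR = C, leader payoff 7.
- Z: BR = E, leader payoff 2.
Column's induced payoffs are 7, 10, 7, 2, so Column commits to X. Subgame-perfect outcome: (C, X) with payoffs (12, 10).
Now find the simultaneous Nash equilibrium.
Player I's best replies: W→E; X→C; Y→C; Z→E.
Column's best replies: A→Y; B→Z; C→X; D→W; E→X.
The unique mutual best reply is (C, X), giving (12, 10).
Player I earns 12 sequentially versus 12 at the Nash outcome: unchanged.

unchanged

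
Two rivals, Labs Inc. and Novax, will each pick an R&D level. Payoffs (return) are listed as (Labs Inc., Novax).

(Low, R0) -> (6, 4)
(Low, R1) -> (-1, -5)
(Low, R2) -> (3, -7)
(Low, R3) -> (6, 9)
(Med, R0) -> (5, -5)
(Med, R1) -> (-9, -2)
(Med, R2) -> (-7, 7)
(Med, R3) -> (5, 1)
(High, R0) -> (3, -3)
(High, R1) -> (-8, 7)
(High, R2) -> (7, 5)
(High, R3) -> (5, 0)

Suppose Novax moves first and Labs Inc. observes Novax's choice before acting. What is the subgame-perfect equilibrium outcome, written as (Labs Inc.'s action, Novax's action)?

Backward induction with Novax moving first.
- R0: BR = Low, leader payoff 4.
- R1: BR = Low, leader payoff -5.
- R2: BR = High, leader payoff 5.
- R3: BR = Low, leader payoff 9.
Novax's induced payoffs are 4, -5, 5, 9, so Novax commits to R3. Subgame-perfect outcome: (Low, R3) with payoffs (6, 9).

(Low, R3)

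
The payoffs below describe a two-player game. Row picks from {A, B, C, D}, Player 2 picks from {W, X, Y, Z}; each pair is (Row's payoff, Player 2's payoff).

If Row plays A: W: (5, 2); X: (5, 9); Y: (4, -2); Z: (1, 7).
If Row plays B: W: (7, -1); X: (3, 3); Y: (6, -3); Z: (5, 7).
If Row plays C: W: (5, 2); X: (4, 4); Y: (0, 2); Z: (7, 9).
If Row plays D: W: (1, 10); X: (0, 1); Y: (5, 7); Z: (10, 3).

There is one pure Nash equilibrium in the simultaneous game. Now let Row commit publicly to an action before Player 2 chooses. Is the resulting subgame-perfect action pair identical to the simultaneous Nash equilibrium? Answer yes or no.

no

Solve by backward induction (Row leads).
- A → Player 2 plays X (best of 2, 9, -2, 7); Row gets 5.
- B → Player 2 plays Z (best of -1, 3, -3, 7); Row gets 5.
- C → Player 2 plays Z (best of 2, 4, 2, 9); Row gets 7.
- D → Player 2 plays W (best of 10, 1, 7, 3); Row gets 1.
Among 5, 5, 7, 1, the best is 7 at C. Subgame-perfect outcome: (C, Z) with payoffs (7, 9).
Under simultaneous play:
Row's best replies: W→B; X→A; Y→B; Z→D.
Player 2's best replies: A→X; B→Z; C→Z; D→W.
The unique mutual best reply is (A, X), giving (5, 9).
Sequential outcome (C, Z) differs from the Nash profile (A, X).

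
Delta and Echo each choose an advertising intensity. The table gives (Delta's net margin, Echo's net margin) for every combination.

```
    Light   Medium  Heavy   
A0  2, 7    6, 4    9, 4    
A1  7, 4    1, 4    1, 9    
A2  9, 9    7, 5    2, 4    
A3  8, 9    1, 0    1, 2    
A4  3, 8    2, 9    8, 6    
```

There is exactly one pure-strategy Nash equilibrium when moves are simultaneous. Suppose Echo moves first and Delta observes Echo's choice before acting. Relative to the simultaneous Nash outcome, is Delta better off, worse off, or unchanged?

Solve by backward induction (Echo leads).
- Light: BR = A2, leader payoff 9.
- Medium: BR = A2, leader payoff 5.
- Heavy: BR = A0, leader payoff 4.
Maximizing over 9, 5, 4, Echo chooses Light. Subgame-perfect outcome: (A2, Light) with payoffs (9, 9).
Now find the simultaneous Nash equilibrium.
Delta's best replies: Light→A2; Medium→A2; Heavy→A0.
Echo's best replies: A0→Light; A1→Heavy; A2→Light; A3→Light; A4→Medium.
Only (A2, Light) has each player best-responding; Nash payoffs (9, 9).
Delta earns 9 sequentially versus 9 at the Nash outcome: unchanged.

unchanged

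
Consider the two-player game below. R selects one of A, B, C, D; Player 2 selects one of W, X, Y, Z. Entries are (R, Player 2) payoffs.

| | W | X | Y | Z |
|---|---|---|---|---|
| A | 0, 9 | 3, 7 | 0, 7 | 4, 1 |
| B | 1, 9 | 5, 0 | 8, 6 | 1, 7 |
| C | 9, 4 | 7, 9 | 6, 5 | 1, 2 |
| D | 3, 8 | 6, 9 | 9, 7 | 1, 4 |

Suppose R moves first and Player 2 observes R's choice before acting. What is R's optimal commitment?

C

Solve by backward induction (R leads).
- A: BR = W, leader payoff 0.
- B: BR = W, leader payoff 1.
- C: BR = X, leader payoff 7.
- D: BR = X, leader payoff 6.
Among 0, 1, 7, 6, the best is 7 at C. Subgame-perfect outcome: (C, X) with payoffs (7, 9).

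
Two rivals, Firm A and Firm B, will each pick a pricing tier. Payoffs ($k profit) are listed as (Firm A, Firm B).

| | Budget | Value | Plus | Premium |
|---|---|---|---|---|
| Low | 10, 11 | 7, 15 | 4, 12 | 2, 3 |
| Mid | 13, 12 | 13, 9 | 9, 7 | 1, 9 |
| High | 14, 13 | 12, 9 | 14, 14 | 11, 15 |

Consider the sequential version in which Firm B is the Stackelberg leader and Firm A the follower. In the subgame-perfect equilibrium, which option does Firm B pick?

Solve by backward induction (Firm B leads).
- Budget: BR = High, leader payoff 13.
- Value: BR = Mid, leader payoff 9.
- Plus: BR = High, leader payoff 14.
- Premium: BR = High, leader payoff 15.
Firm B's induced payoffs are 13, 9, 14, 15, so Firm B commits to Premium. Subgame-perfect outcome: (High, Premium) with payoffs (11, 15).

Premium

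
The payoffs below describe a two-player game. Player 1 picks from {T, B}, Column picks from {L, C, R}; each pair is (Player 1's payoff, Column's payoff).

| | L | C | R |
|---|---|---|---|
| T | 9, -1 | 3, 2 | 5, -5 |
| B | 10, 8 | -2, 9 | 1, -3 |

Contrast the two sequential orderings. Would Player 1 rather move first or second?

second

If Player 1 leads: Column's best replies are T→C, B→C; Player 1's induced payoffs 3, -2; outcome (T, C), payoffs (3, 2).
If Column leads: Player 1's best replies are L→B, C→T, R→T; Column's induced payoffs 8, 2, -5; outcome (B, L), payoffs (10, 8).
Player 1 gets 3 moving first and 10 moving second, so Player 1 prefers to move second.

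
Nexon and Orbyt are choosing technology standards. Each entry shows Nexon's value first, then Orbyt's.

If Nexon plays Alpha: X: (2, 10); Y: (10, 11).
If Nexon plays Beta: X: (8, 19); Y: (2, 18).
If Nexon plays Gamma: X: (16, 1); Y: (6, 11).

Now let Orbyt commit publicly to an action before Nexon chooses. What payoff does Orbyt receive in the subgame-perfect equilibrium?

Backward induction with Orbyt moving first.
- X → Nexon plays Gamma (best of 2, 8, 16); Orbyt gets 1.
- Y → Nexon plays Alpha (best of 10, 2, 6); Orbyt gets 11.
Orbyt's induced payoffs are 1, 11, so Orbyt commits to Y. Subgame-perfect outcome: (Alpha, Y) with payoffs (10, 11).

11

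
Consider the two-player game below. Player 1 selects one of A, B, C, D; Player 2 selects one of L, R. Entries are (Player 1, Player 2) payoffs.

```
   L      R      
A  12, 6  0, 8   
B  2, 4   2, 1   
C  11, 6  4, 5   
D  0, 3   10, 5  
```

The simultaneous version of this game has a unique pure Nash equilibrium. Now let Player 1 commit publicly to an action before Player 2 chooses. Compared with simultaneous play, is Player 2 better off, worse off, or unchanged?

Player 2 best-responds to each possible Player 1 move:
- A: BR = R, leader payoff 0.
- B: BR = L, leader payoff 2.
- C: BR = L, leader payoff 11.
- D: BR = R, leader payoff 10.
Maximizing over 0, 2, 11, 10, Player 1 chooses C. Subgame-perfect outcome: (C, L) with payoffs (11, 6).
For the simultaneous game, intersect best replies.
Player 1's best replies: L→A; R→D.
Player 2's best replies: A→R; B→L; C→L; D→R.
Only (D, R) has each player best-responding; Nash payoffs (10, 5).
Player 2 earns 6 sequentially versus 5 at the Nash outcome: better off.

better off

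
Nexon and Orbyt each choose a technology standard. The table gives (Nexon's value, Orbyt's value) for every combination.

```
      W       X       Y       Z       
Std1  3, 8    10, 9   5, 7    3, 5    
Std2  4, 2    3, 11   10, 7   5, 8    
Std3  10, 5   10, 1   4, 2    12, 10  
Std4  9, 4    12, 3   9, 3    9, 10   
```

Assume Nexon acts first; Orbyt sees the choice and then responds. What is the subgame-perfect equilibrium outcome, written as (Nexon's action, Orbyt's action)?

Solve by backward induction (Nexon leads).
- Std1: Orbyt compares 8, 9, 7, 5 and picks X; Nexon would get 10.
- Std2: Orbyt compares 2, 11, 7, 8 and picks X; Nexon would get 3.
- Std3: Orbyt compares 5, 1, 2, 10 and picks Z; Nexon would get 12.
- Std4: Orbyt compares 4, 3, 3, 10 and picks Z; Nexon would get 9.
Maximizing over 10, 3, 12, 9, Nexon chooses Std3. Subgame-perfect outcome: (Std3, Z) with payoffs (12, 10).

(Std3, Z)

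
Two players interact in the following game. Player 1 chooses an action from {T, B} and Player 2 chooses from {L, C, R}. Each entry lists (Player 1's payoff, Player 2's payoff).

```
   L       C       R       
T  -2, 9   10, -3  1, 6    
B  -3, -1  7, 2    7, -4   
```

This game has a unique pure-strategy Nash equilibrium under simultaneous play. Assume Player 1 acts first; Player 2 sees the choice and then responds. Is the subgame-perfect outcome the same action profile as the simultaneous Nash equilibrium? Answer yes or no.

Work backward from Player 2's decision.
- T: Player 2 compares 9, -3, 6 and picks L; Player 1 would get -2.
- B: Player 2 compares -1, 2, -4 and picks C; Player 1 would get 7.
Maximizing over -2, 7, Player 1 chooses B. Subgame-perfect outcome: (B, C) with payoffs (7, 2).
Under simultaneous play:
Player 1's best replies: L→T; C→T; R→B.
Player 2's best replies: T→L; B→C.
The unique mutual best reply is (T, L), giving (-2, 9).
Sequential outcome (B, C) differs from the Nash profile (T, L).

no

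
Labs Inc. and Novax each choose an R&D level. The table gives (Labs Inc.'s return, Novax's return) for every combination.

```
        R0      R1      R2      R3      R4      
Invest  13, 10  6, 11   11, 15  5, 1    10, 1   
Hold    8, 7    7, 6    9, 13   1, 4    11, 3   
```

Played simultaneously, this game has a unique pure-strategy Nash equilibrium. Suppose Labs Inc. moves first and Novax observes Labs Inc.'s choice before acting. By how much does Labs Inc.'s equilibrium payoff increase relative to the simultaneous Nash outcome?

0

Solve by backward induction (Labs Inc. leads).
- Invest: BR = R2, leader payoff 11.
- Hold: BR = R2, leader payoff 9.
Among 11, 9, the best is 11 at Invest. Subgame-perfect outcome: (Invest, R2) with payoffs (11, 15).
Now find the simultaneous Nash equilibrium.
Labs Inc.'s best replies: R0→Invest; R1→Hold; R2→Invest; R3→Invest; R4→Hold.
Novax's best replies: Invest→R2; Hold→R2.
The unique mutual best reply is (Invest, R2), giving (11, 15).
Labs Inc.'s commitment gain: 11 − 11 = 0.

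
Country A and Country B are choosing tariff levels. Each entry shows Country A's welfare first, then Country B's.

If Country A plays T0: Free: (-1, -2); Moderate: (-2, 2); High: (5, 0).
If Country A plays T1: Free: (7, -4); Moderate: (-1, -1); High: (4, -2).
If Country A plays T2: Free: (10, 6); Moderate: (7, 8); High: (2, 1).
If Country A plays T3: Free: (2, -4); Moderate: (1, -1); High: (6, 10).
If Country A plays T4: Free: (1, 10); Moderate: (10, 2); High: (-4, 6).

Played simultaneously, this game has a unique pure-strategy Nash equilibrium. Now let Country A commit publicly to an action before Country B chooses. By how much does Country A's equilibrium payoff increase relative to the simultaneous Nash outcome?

1

Solve by backward induction (Country A leads).
- T0 → Country B plays Moderate (best of -2, 2, 0); Country A gets -2.
- T1 → Country B plays Moderate (best of -4, -1, -2); Country A gets -1.
- T2 → Country B plays Moderate (best of 6, 8, 1); Country A gets 7.
- T3 → Country B plays High (best of -4, -1, 10); Country A gets 6.
- T4 → Country B plays Free (best of 10, 2, 6); Country A gets 1.
Country A's induced payoffs are -2, -1, 7, 6, 1, so Country A commits to T2. Subgame-perfect outcome: (T2, Moderate) with payoffs (7, 8).
Under simultaneous play:
Country A's best replies: Free→T2; Moderate→T4; High→T3.
Country B's best replies: T0→Moderate; T1→Moderate; T2→Moderate; T3→High; T4→Free.
The unique mutual best reply is (T3, High), giving (6, 10).
Country A's commitment gain: 7 − 6 = 1.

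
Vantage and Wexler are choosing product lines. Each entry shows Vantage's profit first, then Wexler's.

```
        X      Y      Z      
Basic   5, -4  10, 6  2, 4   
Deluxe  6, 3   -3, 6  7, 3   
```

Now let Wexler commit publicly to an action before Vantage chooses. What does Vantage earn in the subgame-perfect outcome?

Work backward from Vantage's decision.
- X: BR = Deluxe, leader payoff 3.
- Y: BR = Basic, leader payoff 6.
- Z: BR = Deluxe, leader payoff 3.
Among 3, 6, 3, the best is 6 at Y. Subgame-perfect outcome: (Basic, Y) with payoffs (10, 6).

10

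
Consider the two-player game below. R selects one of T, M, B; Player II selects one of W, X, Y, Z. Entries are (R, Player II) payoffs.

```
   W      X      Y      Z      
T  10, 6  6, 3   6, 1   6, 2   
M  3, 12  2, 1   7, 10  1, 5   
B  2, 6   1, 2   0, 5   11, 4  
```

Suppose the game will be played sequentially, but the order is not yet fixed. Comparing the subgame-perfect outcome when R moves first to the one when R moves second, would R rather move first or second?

If R leads: Player II's best replies are T→W, M→W, B→W; R's induced payoffs 10, 3, 2; outcome (T, W), payoffs (10, 6).
If Player II leads: R's best replies are W→T, X→T, Y→M, Z→B; Player II's induced payoffs 6, 3, 10, 4; outcome (M, Y), payoffs (7, 10).
R gets 10 moving first and 7 moving second, so R prefers to move first.

first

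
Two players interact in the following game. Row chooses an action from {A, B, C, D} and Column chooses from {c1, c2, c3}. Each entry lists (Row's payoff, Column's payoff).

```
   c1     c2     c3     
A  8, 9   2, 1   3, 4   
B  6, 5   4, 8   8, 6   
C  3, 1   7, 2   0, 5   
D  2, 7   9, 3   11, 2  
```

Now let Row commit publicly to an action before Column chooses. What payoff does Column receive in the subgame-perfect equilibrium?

Work backward from Column's decision.
- A: Column compares 9, 1, 4 and picks c1; Row would get 8.
- B: Column compares 5, 8, 6 and picks c2; Row would get 4.
- C: Column compares 1, 2, 5 and picks c3; Row would get 0.
- D: Column compares 7, 3, 2 and picks c1; Row would get 2.
Among 8, 4, 0, 2, the best is 8 at A. Subgame-perfect outcome: (A, c1) with payoffs (8, 9).

9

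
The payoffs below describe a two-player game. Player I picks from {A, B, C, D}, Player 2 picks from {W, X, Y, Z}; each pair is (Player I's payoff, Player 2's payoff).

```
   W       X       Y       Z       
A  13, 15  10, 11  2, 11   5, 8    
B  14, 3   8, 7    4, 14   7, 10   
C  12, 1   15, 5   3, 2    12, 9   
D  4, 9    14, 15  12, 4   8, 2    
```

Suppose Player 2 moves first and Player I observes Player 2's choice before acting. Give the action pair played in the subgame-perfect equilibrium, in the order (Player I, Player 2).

Work backward from Player I's decision.
- W: Player I compares 13, 14, 12, 4 and picks B; Player 2 would get 3.
- X: Player I compares 10, 8, 15, 14 and picks C; Player 2 would get 5.
- Y: Player I compares 2, 4, 3, 12 and picks D; Player 2 would get 4.
- Z: Player I compares 5, 7, 12, 8 and picks C; Player 2 would get 9.
Among 3, 5, 4, 9, the best is 9 at Z. Subgame-perfect outcome: (C, Z) with payoffs (12, 9).

(C, Z)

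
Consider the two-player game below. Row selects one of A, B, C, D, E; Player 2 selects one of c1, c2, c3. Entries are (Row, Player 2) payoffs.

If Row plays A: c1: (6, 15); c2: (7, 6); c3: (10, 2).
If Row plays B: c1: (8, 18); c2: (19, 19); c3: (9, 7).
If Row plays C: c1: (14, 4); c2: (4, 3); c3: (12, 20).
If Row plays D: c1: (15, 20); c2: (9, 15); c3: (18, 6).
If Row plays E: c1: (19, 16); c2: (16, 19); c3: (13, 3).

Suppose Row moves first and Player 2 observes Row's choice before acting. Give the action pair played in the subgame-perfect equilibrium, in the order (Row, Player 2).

Backward induction with Row moving first.
- A: BR = c1, leader payoff 6.
- B: BR = c2, leader payoff 19.
- C: BR = c3, leader payoff 12.
- D: BR = c1, leader payoff 15.
- E: BR = c2, leader payoff 16.
Row's induced payoffs are 6, 19, 12, 15, 16, so Row commits to B. Subgame-perfect outcome: (B, c2) with payoffs (19, 19).

(B, c2)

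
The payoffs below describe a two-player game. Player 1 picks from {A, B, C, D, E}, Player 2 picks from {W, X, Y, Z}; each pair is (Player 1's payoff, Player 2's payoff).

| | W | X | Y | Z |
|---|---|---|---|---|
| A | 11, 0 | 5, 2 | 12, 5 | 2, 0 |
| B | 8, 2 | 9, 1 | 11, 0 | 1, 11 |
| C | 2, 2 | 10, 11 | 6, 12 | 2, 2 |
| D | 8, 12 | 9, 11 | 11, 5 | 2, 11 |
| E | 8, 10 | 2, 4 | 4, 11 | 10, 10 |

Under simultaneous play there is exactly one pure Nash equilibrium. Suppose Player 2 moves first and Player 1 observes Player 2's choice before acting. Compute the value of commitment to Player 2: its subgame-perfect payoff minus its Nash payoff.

6

Backward induction with Player 2 moving first.
- W: Player 1 compares 11, 8, 2, 8, 8 and picks A; Player 2 would get 0.
- X: Player 1 compares 5, 9, 10, 9, 2 and picks C; Player 2 would get 11.
- Y: Player 1 compares 12, 11, 6, 11, 4 and picks A; Player 2 would get 5.
- Z: Player 1 compares 2, 1, 2, 2, 10 and picks E; Player 2 would get 10.
Player 2's induced payoffs are 0, 11, 5, 10, so Player 2 commits to X. Subgame-perfect outcome: (C, X) with payoffs (10, 11).
Now find the simultaneous Nash equilibrium.
Player 1's best replies: W→A; X→C; Y→A; Z→E.
Player 2's best replies: A→Y; B→Z; C→Y; D→W; E→Y.
Only (A, Y) has each player best-responding; Nash payoffs (12, 5).
Player 2's commitment gain: 11 − 5 = 6.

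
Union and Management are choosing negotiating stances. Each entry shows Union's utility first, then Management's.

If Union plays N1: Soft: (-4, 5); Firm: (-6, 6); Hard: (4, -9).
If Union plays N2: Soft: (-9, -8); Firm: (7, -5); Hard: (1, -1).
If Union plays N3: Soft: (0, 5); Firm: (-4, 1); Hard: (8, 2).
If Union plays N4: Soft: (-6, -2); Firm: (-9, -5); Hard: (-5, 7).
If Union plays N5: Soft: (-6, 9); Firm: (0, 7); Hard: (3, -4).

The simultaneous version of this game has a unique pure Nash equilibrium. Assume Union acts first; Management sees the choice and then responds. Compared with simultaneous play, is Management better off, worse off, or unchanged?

Management best-responds to each possible Union move:
- N1: BR = Firm, leader payoff -6.
- N2: BR = Hard, leader payoff 1.
- N3: BR = Soft, leader payoff 0.
- N4: BR = Hard, leader payoff -5.
- N5: BR = Soft, leader payoff -6.
Among -6, 1, 0, -5, -6, the best is 1 at N2. Subgame-perfect outcome: (N2, Hard) with payoffs (1, -1).
Now find the simultaneous Nash equilibrium.
Union's best replies: Soft→N3; Firm→N2; Hard→N3.
Management's best replies: N1→Firm; N2→Hard; N3→Soft; N4→Hard; N5→Soft.
The unique mutual best reply is (N3, Soft), giving (0, 5).
Management earns -1 sequentially versus 5 at the Nash outcome: worse off.

worse off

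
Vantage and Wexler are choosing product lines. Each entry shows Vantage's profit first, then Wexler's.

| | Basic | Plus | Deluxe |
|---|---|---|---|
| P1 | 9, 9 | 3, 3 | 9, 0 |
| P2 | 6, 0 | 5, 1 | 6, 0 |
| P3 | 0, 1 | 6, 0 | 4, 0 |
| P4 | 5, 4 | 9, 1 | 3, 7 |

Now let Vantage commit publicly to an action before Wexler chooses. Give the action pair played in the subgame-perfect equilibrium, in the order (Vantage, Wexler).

Work backward from Wexler's decision.
- P1: BR = Basic, leader payoff 9.
- P2: BR = Plus, leader payoff 5.
- P3: BR = Basic, leader payoff 0.
- P4: BR = Deluxe, leader payoff 3.
Maximizing over 9, 5, 0, 3, Vantage chooses P1. Subgame-perfect outcome: (P1, Basic) with payoffs (9, 9).

(P1, Basic)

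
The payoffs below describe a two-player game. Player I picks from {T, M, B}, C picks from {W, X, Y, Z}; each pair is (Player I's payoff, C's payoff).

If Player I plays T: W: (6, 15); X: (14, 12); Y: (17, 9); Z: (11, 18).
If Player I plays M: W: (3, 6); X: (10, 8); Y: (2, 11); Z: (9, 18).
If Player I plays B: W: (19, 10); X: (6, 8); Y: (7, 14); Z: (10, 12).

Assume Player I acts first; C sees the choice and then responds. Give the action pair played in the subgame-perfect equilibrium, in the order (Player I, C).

(T, Z)

Work backward from C's decision.
- T → C plays Z (best of 15, 12, 9, 18); Player I gets 11.
- M → C plays Z (best of 6, 8, 11, 18); Player I gets 9.
- B → C plays Y (best of 10, 8, 14, 12); Player I gets 7.
Player I's induced payoffs are 11, 9, 7, so Player I commits to T. Subgame-perfect outcome: (T, Z) with payoffs (11, 18).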